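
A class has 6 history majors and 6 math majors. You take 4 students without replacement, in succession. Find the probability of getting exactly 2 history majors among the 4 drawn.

5/11

One ordering (history majors drawn first) has probability 6/12 × 5/11 × 6/10 × 5/9 = 900/11880 = 5/66.
There are C(4,2) = 6 such orderings, each equally likely, so P = 6 × 5/66 = 5/11.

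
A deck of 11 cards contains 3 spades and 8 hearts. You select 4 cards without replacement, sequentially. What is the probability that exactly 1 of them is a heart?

4/165

One ordering (a heart drawn first) has probability 8/11 × 3/10 × 2/9 × 1/8 = 48/7920 = 1/165.
There are C(4,1) = 4 such orderings, each equally likely, so P = 4 × 1/165 = 4/165.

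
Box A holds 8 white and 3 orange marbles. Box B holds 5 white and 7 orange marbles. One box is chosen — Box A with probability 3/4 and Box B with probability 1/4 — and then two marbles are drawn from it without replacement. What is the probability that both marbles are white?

From Box A: P(both white) = (8/11)(7/10) = 28/55.
From Box B: P(both white) = (5/12)(4/11) = 5/33.
Total probability = (3/4)(28/55) + (1/4)(5/33) = 277/660.

277/660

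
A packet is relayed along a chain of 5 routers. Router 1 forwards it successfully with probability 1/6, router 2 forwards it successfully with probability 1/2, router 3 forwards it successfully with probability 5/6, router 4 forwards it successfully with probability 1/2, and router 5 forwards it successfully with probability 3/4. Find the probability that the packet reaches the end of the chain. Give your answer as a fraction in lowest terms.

Multiplying along the chain,
P = 1/6 × 1/2 × 5/6 × 1/2 × 3/4 = 15/576 = 5/192.

5/192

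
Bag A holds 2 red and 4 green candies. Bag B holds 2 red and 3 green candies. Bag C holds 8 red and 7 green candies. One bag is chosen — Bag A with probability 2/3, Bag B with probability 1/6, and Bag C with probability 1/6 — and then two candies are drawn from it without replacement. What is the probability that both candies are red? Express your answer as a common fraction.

19/180

From Bag A: P(both red) = (2/6)(1/5) = 1/15.
From Bag B: P(both red) = (2/5)(1/4) = 1/10.
From Bag C: P(both red) = (8/15)(7/14) = 4/15.
Total probability = (2/3)(1/15) + (1/6)(1/10) + (1/6)(4/15) = 19/180.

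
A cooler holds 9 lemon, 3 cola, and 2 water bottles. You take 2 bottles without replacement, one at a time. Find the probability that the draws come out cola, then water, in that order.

Each draw changes the counts, so multiply the conditional probabilities along the sequence:
P = 3/14 × 2/13 = 6/182 = 3/91.

3/91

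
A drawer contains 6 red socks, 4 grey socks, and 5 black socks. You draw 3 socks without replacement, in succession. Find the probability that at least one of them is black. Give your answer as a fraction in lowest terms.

P(no black) = 10/15 × 9/14 × 8/13 = 720/2730 = 24/91.
P(at least one) = 1 − 24/91 = 67/91.

67/91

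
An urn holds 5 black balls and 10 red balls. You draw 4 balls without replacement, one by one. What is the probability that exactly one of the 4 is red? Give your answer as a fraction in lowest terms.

One ordering (red drawn first) has probability 10/15 × 5/14 × 4/13 × 3/12 = 600/32760 = 5/273.
There are C(4,1) = 4 such orderings, each equally likely, so P = 4 × 5/273 = 20/273.

20/273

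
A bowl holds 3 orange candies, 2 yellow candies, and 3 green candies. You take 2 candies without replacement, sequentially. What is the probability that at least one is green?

9/14

P(no green) = 5/8 × 4/7 = 20/56 = 5/14.
P(at least one) = 1 − 5/14 = 9/14.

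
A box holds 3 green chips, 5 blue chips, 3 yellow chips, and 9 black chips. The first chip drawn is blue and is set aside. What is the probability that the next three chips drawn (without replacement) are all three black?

After the first draw, 9 of the remaining 19 chips are black.
P = 9/19 × 8/18 × 7/17 = 504/5814 = 28/323.

28/323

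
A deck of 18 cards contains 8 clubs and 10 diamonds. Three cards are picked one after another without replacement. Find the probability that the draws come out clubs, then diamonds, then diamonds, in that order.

5/34

Multiply the probability of each draw given the previous ones:
P = 8/18 × 10/17 × 9/16 = 720/4896 = 5/34.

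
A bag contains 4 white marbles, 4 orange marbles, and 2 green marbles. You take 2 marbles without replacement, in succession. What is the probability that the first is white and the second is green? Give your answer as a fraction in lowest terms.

Multiply the probability of each draw given the previous ones:
P = 4/10 × 2/9 = 8/90 = 4/45.

4/45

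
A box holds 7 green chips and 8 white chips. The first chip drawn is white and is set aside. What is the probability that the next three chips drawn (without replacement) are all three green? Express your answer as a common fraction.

5/52

With the first chip removed, 7 green remain out of 14.
P = 7/14 × 6/13 × 5/12 = 210/2184 = 5/52.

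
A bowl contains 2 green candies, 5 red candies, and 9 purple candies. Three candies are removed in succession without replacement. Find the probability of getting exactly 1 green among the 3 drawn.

One ordering (green drawn first) has probability 2/16 × 14/15 × 13/14 = 364/3360 = 13/120.
There are C(3,1) = 3 such orderings, each equally likely, so P = 3 × 13/120 = 13/40.

13/40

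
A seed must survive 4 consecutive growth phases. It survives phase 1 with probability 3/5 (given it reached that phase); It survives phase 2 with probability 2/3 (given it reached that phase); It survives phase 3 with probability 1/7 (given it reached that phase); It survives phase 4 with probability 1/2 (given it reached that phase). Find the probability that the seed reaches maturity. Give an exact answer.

Each stage is reached only if all earlier stages succeed, so
P = 3/5 × 2/3 × 1/7 × 1/2 = 6/210 = 1/35.

1/35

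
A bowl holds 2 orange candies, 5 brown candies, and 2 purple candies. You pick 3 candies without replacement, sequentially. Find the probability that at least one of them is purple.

7/12

P(no purple) = 7/9 × 6/8 × 5/7 = 210/504 = 5/12.
P(at least one) = 1 − 5/12 = 7/12.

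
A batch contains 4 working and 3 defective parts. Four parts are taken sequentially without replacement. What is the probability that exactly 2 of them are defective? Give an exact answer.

One ordering (defective drawn first) has probability 3/7 × 2/6 × 4/5 × 3/4 = 72/840 = 3/35.
There are C(4,2) = 6 such orderings, each equally likely, so P = 6 × 3/35 = 18/35.

18/35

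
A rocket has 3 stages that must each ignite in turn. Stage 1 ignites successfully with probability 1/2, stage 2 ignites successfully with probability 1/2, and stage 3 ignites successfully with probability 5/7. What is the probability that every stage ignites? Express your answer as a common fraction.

Each stage is reached only if all earlier stages succeed, so
P = 1/2 × 1/2 × 5/7 = 5/28.

5/28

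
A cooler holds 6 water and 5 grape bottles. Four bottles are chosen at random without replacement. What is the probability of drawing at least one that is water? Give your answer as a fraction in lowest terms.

65/66

P(no water) = 5/11 × 4/10 × 3/9 × 2/8 = 120/7920 = 1/66.
P(at least one) = 1 − 1/66 = 65/66.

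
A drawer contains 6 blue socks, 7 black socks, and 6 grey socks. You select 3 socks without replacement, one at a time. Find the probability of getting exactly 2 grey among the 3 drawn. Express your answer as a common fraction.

One ordering (grey drawn first) has probability 6/19 × 5/18 × 13/17 = 390/5814 = 65/969.
There are C(3,2) = 3 such orderings, each equally likely, so P = 3 × 65/969 = 65/323.

65/323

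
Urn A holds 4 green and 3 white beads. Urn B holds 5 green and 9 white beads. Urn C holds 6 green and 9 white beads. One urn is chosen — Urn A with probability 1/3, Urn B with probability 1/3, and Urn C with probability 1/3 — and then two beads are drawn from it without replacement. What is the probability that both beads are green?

From Urn A: P(both green) = (4/7)(3/6) = 2/7.
From Urn B: P(both green) = (5/14)(4/13) = 10/91.
From Urn C: P(both green) = (6/15)(5/14) = 1/7.
Total probability = (1/3)(2/7) + (1/3)(10/91) + (1/3)(1/7) = 7/39.

7/39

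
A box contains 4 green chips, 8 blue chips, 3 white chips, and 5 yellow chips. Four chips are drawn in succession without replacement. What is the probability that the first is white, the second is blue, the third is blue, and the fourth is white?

14/4845

Chain rule:
P = 3/20 × 8/19 × 7/18 × 2/17 = 336/116280 = 14/4845.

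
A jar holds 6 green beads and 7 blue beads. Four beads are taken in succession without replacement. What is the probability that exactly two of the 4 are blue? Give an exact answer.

One ordering (blue drawn first) has probability 7/13 × 6/12 × 6/11 × 5/10 = 1260/17160 = 21/286.
There are C(4,2) = 6 such orderings, each equally likely, so P = 6 × 21/286 = 63/143.

63/143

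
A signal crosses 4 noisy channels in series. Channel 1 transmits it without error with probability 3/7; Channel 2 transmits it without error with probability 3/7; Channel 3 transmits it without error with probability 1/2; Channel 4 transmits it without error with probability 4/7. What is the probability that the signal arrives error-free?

18/343

Multiplying along the chain,
P = 3/7 × 3/7 × 1/2 × 4/7 = 36/686 = 18/343.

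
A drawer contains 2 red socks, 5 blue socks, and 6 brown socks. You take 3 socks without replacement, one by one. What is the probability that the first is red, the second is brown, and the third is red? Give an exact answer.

1/143

Multiply the probability of each draw given the previous ones:
P = 2/13 × 6/12 × 1/11 = 12/1716 = 1/143.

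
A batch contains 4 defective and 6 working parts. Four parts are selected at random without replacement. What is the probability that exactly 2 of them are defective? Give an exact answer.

One ordering (defective drawn first) has probability 4/10 × 3/9 × 6/8 × 5/7 = 360/5040 = 1/14.
There are C(4,2) = 6 such orderings, each equally likely, so P = 6 × 1/14 = 3/7.

3/7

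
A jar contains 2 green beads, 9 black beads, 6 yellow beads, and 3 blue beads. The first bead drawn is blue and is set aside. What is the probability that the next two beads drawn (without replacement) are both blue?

With the first bead removed, 2 blue remain out of 19.
P = 2/19 × 1/18 = 2/342 = 1/171.

1/171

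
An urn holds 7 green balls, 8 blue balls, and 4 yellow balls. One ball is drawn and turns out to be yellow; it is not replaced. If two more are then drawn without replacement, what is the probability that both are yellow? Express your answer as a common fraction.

With the first ball removed, 3 yellow remain out of 18.
P = 3/18 × 2/17 = 6/306 = 1/51.

1/51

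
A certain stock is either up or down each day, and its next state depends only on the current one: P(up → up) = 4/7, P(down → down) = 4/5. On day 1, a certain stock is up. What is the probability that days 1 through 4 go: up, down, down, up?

12/175

Day 1 is given. For each transition, use the conditional probability from the current state:
P(down | up) = 3/7; P(down | down) = 4/5; P(up | down) = 1/5.
P = 3/7 × 4/5 × 1/5 = 12/175.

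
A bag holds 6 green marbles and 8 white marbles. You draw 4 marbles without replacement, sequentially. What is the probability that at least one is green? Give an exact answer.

133/143

P(no green) = 8/14 × 7/13 × 6/12 × 5/11 = 1680/24024 = 10/143.
P(at least one) = 1 − 10/143 = 133/143.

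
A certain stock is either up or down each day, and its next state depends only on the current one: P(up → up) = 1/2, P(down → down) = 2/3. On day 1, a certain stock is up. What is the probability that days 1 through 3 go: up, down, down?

1/3

Day 1 is given. For each transition, use the conditional probability from the current state:
P(down | up) = 1/2; P(down | down) = 2/3.
P = 1/2 × 2/3 = 2/6 = 1/3.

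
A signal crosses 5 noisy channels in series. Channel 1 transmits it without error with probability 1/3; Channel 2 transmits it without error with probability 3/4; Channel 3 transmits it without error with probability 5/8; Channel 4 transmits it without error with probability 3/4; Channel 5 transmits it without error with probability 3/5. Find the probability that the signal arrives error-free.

Each stage is reached only if all earlier stages succeed, so
P = 1/3 × 3/4 × 5/8 × 3/4 × 3/5 = 135/1920 = 9/128.

9/128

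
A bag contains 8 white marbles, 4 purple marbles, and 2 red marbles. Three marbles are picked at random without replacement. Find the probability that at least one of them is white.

86/91

P(no white) = 6/14 × 5/13 × 4/12 = 120/2184 = 5/91.
P(at least one) = 1 − 5/91 = 86/91.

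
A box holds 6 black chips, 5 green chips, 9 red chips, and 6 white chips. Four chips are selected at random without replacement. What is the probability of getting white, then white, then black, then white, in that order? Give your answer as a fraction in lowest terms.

3/1495

Each draw changes the counts, so multiply the conditional probabilities along the sequence:
P = 6/26 × 5/25 × 6/24 × 4/23 = 720/358800 = 3/1495.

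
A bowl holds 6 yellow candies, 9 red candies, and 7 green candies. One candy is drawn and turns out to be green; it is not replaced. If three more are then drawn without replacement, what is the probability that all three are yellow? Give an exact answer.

With the first candy removed, 6 yellow remain out of 21.
P = 6/21 × 5/20 × 4/19 = 120/7980 = 2/133.

2/133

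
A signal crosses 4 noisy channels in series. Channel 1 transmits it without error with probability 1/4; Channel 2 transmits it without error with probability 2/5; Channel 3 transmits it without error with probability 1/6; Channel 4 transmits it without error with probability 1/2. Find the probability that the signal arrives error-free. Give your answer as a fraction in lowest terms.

1/120

Each stage is reached only if all earlier stages succeed, so
P = 1/4 × 2/5 × 1/6 × 1/2 = 2/240 = 1/120.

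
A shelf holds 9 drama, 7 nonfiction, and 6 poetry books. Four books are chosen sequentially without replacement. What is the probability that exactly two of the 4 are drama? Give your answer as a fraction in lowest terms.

One ordering (drama drawn first) has probability 9/22 × 8/21 × 13/20 × 12/19 = 11232/175560 = 468/7315.
There are C(4,2) = 6 such orderings, each equally likely, so P = 6 × 468/7315 = 2808/7315.

2808/7315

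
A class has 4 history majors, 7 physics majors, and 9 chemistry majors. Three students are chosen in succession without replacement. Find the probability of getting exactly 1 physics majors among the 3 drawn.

91/190

One ordering (a physics major drawn first) has probability 7/20 × 13/19 × 12/18 = 1092/6840 = 91/570.
There are C(3,1) = 3 such orderings, each equally likely, so P = 3 × 91/570 = 91/190.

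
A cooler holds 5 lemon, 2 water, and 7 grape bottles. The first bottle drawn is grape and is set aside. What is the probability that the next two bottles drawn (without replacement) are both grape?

After the first draw, 6 of the remaining 13 bottles are grape.
P = 6/13 × 5/12 = 30/156 = 5/26.

5/26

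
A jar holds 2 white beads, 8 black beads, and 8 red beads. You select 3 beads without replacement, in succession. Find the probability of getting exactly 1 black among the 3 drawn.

15/34

One ordering (black drawn first) has probability 8/18 × 10/17 × 9/16 = 720/4896 = 5/34.
There are C(3,1) = 3 such orderings, each equally likely, so P = 3 × 5/34 = 15/34.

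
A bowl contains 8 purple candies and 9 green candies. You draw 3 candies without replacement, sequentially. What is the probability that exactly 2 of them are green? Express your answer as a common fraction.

One ordering (green drawn first) has probability 9/17 × 8/16 × 8/15 = 576/4080 = 12/85.
There are C(3,2) = 3 such orderings, each equally likely, so P = 3 × 12/85 = 36/85.

36/85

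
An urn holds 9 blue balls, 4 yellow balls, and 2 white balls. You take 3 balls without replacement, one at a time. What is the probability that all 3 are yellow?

P = 4/15 × 3/14 × 2/13 = 24/2730 = 4/455.

4/455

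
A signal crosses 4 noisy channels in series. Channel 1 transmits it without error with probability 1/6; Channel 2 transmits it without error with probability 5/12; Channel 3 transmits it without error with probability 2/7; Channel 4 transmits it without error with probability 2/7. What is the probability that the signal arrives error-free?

Multiplying along the chain,
P = 1/6 × 5/12 × 2/7 × 2/7 = 20/3528 = 5/882.

5/882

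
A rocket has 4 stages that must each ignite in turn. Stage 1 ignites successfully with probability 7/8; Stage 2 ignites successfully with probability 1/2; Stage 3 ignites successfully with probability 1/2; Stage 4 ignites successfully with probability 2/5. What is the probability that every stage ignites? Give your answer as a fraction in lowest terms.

Each stage is reached only if all earlier stages succeed, so
P = 7/8 × 1/2 × 1/2 × 2/5 = 14/160 = 7/80.

7/80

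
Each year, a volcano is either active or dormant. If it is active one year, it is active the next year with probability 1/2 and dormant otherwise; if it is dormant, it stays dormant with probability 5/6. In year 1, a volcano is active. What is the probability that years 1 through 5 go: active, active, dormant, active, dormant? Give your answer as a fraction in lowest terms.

1/48

Year 1 is given. For each transition, use the conditional probability from the current state:
P(active | active) = 1/2; P(dormant | active) = 1/2; P(active | dormant) = 1/6; P(dormant | active) = 1/2.
P = 1/2 × 1/2 × 1/6 × 1/2 = 1/48.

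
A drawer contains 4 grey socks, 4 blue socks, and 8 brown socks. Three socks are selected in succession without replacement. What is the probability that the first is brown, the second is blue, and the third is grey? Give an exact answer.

4/105

Chain rule:
P = 8/16 × 4/15 × 4/14 = 128/3360 = 4/105.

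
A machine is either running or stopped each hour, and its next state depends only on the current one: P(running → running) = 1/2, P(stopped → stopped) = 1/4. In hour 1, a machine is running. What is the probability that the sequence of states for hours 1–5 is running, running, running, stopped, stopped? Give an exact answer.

1/32

Hour 1 is given. For each transition, use the conditional probability from the current state:
P(running | running) = 1/2; P(running | running) = 1/2; P(stopped | running) = 1/2; P(stopped | stopped) = 1/4.
P = 1/2 × 1/2 × 1/2 × 1/4 = 1/32.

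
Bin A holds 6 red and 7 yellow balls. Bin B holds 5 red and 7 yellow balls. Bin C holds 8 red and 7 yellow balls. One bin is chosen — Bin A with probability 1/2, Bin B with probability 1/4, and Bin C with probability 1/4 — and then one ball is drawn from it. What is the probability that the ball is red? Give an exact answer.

487/1040

From Bin A: P(red) = 6/13.
From Bin B: P(red) = 5/12.
From Bin C: P(red) = 8/15.
Total probability = (1/2)(6/13) + (1/4)(5/12) + (1/4)(8/15) = 487/1040.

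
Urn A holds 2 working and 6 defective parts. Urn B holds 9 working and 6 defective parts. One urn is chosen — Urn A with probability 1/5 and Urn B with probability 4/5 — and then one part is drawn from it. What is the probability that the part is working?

53/100

From Urn A: P(working) = 2/8.
From Urn B: P(working) = 9/15.
Total probability = (1/5)(2/8) + (4/5)(9/15) = 53/100.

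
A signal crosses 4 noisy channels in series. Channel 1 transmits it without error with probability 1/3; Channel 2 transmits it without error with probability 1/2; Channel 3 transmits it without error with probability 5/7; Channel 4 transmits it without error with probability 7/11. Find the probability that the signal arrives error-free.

The events are sequential, so multiply the conditional probabilities:
P = 1/3 × 1/2 × 5/7 × 7/11 = 35/462 = 5/66.

5/66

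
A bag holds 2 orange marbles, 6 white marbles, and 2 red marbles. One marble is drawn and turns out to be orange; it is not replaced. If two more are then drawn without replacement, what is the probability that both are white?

After the first draw, 6 of the remaining 9 marbles are white.
P = 6/9 × 5/8 = 30/72 = 5/12.

5/12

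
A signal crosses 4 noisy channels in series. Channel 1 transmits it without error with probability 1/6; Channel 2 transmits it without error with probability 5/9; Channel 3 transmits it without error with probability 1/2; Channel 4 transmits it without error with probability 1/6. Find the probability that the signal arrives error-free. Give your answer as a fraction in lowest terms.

5/648

Each stage is reached only if all earlier stages succeed, so
P = 1/6 × 5/9 × 1/2 × 1/6 = 5/648.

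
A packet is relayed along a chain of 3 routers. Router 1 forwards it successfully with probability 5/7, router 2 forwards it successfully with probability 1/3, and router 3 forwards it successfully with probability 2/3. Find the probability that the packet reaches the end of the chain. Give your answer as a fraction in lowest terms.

10/63

Multiplying along the chain,
P = 5/7 × 1/3 × 2/3 = 10/63.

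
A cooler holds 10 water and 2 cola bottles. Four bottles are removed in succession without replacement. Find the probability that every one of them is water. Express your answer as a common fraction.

P(all water) = 10/12 × 9/11 × 8/10 × 7/9 = 5040/11880 = 14/33.

14/33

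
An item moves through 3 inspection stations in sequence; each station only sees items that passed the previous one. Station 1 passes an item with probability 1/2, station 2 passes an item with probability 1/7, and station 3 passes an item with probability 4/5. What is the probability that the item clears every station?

2/35

Each stage is reached only if all earlier stages succeed, so
P = 1/2 × 1/7 × 4/5 = 4/70 = 2/35.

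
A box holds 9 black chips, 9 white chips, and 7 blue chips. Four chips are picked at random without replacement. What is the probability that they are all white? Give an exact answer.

P = 9/25 × 8/24 × 7/23 × 6/22 = 3024/303600 = 63/6325.

63/6325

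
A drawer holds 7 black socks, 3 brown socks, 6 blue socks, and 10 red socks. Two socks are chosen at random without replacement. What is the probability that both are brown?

P(every draw is brown) = 3/26 × 2/25 = 6/650 = 3/325.

3/325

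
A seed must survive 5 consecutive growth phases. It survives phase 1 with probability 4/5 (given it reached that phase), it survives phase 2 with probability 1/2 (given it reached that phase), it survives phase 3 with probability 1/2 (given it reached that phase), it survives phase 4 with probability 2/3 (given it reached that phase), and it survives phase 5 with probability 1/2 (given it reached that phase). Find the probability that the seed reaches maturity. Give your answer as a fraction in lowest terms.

1/15

Each stage is reached only if all earlier stages succeed, so
P = 4/5 × 1/2 × 1/2 × 2/3 × 1/2 = 8/120 = 1/15.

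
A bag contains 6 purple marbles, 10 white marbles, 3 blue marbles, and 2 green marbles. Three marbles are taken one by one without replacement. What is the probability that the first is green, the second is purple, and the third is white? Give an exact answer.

2/133

Each draw changes the counts, so multiply the conditional probabilities along the sequence:
P = 2/21 × 6/20 × 10/19 = 120/7980 = 2/133.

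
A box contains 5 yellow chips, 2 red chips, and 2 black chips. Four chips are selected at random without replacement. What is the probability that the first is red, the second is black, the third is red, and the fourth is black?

1/756

Chain rule:
P = 2/9 × 2/8 × 1/7 × 1/6 = 4/3024 = 1/756.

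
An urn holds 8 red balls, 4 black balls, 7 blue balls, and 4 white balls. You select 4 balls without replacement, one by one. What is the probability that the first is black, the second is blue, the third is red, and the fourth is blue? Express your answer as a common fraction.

8/1265

Multiply the probability of each draw given the previous ones:
P = 4/23 × 7/22 × 8/21 × 6/20 = 1344/212520 = 8/1265.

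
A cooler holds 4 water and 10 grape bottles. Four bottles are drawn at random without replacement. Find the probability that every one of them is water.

1/1001

P = 4/14 × 3/13 × 2/12 × 1/11 = 24/24024 = 1/1001.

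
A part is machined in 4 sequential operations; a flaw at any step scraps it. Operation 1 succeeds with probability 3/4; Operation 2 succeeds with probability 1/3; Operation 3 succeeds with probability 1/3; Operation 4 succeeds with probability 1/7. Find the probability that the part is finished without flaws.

Each stage is reached only if all earlier stages succeed, so
P = 3/4 × 1/3 × 1/3 × 1/7 = 3/252 = 1/84.

1/84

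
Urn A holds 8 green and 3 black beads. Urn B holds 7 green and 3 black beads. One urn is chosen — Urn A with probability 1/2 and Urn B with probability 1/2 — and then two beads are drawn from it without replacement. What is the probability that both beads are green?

161/330

From Urn A: P(both green) = (8/11)(7/10) = 28/55.
From Urn B: P(both green) = (7/10)(6/9) = 7/15.
Total probability = (1/2)(28/55) + (1/2)(7/15) = 161/330.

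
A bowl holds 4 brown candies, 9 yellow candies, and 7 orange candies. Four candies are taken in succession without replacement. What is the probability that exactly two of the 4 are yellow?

132/323

One ordering (yellow drawn first) has probability 9/20 × 8/19 × 11/18 × 10/17 = 7920/116280 = 22/323.
There are C(4,2) = 6 such orderings, each equally likely, so P = 6 × 22/323 = 132/323.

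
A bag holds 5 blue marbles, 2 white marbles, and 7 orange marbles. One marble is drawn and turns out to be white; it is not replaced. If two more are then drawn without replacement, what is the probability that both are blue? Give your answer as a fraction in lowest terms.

With the first marble removed, 5 blue remain out of 13.
P = 5/13 × 4/12 = 20/156 = 5/39.

5/39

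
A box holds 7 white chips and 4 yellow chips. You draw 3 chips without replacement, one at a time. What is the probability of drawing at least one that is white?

161/165

P(no white) = 4/11 × 3/10 × 2/9 = 24/990 = 4/165.
P(at least one) = 1 − 4/165 = 161/165.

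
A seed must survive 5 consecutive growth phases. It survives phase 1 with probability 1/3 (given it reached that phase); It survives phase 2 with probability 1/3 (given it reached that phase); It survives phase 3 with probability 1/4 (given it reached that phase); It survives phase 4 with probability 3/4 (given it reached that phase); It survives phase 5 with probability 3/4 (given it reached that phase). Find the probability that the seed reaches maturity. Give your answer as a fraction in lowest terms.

The events are sequential, so multiply the conditional probabilities:
P = 1/3 × 1/3 × 1/4 × 3/4 × 3/4 = 9/576 = 1/64.

1/64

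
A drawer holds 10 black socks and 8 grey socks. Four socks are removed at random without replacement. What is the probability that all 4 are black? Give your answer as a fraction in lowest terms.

P(every draw is black) = 10/18 × 9/17 × 8/16 × 7/15 = 5040/73440 = 7/102.

7/102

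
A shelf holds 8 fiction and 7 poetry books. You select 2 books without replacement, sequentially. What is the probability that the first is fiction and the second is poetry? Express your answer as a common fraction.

4/15

Chain rule:
P = 8/15 × 7/14 = 56/210 = 4/15.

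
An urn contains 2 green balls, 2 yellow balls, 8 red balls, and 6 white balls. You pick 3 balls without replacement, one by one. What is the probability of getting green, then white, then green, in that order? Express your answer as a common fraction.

Chain rule:
P = 2/18 × 6/17 × 1/16 = 12/4896 = 1/408.

1/408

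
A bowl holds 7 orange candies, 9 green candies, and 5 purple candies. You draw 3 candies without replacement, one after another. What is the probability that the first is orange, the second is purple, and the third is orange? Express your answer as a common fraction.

1/38

Multiply the probability of each draw given the previous ones:
P = 7/21 × 5/20 × 6/19 = 210/7980 = 1/38.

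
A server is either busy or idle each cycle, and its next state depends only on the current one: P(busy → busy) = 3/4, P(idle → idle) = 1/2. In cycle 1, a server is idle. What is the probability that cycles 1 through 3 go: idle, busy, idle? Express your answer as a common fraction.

Cycle 1 is given. For each transition, use the conditional probability from the current state:
P(busy | idle) = 1/2; P(idle | busy) = 1/4.
P = 1/2 × 1/4 = 1/8.

1/8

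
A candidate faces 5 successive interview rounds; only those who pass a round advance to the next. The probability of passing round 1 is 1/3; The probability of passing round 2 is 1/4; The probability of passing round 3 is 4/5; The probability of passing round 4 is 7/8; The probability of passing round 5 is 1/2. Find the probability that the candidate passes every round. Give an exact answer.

The events are sequential, so multiply the conditional probabilities:
P = 1/3 × 1/4 × 4/5 × 7/8 × 1/2 = 28/960 = 7/240.

7/240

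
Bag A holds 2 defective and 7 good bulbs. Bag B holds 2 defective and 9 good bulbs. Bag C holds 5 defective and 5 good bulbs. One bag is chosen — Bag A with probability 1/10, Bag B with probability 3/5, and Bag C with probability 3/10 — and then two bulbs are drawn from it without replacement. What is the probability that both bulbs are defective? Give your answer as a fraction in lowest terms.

1591/19800

From Bag A: P(both defective) = (2/9)(1/8) = 1/36.
From Bag B: P(both defective) = (2/11)(1/10) = 1/55.
From Bag C: P(both defective) = (5/10)(4/9) = 2/9.
Total probability = (1/10)(1/36) + (3/5)(1/55) + (3/10)(2/9) = 1591/19800.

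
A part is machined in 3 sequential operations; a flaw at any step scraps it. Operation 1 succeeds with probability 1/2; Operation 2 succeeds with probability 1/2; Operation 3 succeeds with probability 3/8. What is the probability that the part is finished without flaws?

3/32

The events are sequential, so multiply the conditional probabilities:
P = 1/2 × 1/2 × 3/8 = 3/32.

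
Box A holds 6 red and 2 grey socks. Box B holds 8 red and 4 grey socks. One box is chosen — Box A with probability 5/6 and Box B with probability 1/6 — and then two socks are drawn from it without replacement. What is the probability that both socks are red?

From Box A: P(both red) = (6/8)(5/7) = 15/28.
From Box B: P(both red) = (8/12)(7/11) = 14/33.
Total probability = (5/6)(15/28) + (1/6)(14/33) = 2867/5544.

2867/5544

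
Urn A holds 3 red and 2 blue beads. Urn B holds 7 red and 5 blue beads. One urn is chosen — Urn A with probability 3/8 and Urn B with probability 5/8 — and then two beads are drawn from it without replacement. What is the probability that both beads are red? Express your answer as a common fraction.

137/440

From Urn A: P(both red) = (3/5)(2/4) = 3/10.
From Urn B: P(both red) = (7/12)(6/11) = 7/22.
Total probability = (3/8)(3/10) + (5/8)(7/22) = 137/440.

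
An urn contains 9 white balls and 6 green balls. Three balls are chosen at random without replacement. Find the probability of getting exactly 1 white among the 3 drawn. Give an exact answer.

27/91

One ordering (white drawn first) has probability 9/15 × 6/14 × 5/13 = 270/2730 = 9/91.
There are C(3,1) = 3 such orderings, each equally likely, so P = 3 × 9/91 = 27/91.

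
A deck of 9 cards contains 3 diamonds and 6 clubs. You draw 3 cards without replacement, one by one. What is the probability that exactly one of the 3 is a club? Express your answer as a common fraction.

One ordering (a club drawn first) has probability 6/9 × 3/8 × 2/7 = 36/504 = 1/14.
There are C(3,1) = 3 such orderings, each equally likely, so P = 3 × 1/14 = 3/14.

3/14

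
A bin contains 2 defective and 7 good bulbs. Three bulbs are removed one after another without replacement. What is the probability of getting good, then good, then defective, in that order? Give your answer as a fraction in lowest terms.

Multiply the probability of each draw given the previous ones:
P = 7/9 × 6/8 × 2/7 = 84/504 = 1/6.

1/6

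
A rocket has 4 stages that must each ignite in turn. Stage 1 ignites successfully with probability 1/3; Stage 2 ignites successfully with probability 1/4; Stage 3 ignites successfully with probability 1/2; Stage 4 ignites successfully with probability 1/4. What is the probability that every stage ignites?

1/96

Multiplying along the chain,
P = 1/3 × 1/4 × 1/2 × 1/4 = 1/96.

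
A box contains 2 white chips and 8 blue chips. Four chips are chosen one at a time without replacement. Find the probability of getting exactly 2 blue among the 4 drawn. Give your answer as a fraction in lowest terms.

2/15

One ordering (blue drawn first) has probability 8/10 × 7/9 × 2/8 × 1/7 = 112/5040 = 1/45.
There are C(4,2) = 6 such orderings, each equally likely, so P = 6 × 1/45 = 2/15.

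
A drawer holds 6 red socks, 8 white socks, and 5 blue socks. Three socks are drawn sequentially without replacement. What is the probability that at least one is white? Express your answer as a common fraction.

P(no white) = 11/19 × 10/18 × 9/17 = 990/5814 = 55/323.
P(at least one) = 1 − 55/323 = 268/323.

268/323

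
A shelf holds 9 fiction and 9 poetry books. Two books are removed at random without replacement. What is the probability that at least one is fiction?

13/17

P(no fiction) = 9/18 × 8/17 = 72/306 = 4/17.
P(at least one) = 1 − 4/17 = 13/17.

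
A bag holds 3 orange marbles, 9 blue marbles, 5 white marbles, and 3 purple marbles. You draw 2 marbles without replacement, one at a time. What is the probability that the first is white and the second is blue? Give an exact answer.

9/76

Multiply the probability of each draw given the previous ones:
P = 5/20 × 9/19 = 45/380 = 9/76.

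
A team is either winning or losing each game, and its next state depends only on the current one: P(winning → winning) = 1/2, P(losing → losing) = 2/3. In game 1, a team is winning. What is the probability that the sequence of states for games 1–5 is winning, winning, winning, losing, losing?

Game 1 is given. For each transition, use the conditional probability from the current state:
P(winning | winning) = 1/2; P(winning | winning) = 1/2; P(losing | winning) = 1/2; P(losing | losing) = 2/3.
P = 1/2 × 1/2 × 1/2 × 2/3 = 2/24 = 1/12.

1/12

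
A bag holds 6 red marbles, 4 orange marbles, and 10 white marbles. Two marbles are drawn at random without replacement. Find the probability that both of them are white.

9/38

P(all white) = 10/20 × 9/19 = 90/380 = 9/38.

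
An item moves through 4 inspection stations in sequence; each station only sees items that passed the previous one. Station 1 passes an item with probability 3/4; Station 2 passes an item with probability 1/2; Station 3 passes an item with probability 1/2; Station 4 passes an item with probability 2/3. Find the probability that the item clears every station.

Multiplying along the chain,
P = 3/4 × 1/2 × 1/2 × 2/3 = 6/48 = 1/8.

1/8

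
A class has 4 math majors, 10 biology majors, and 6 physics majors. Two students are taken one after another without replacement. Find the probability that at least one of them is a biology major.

P(no biology majors) = 10/20 × 9/19 = 90/380 = 9/38.
P(at least one) = 1 − 9/38 = 29/38.

29/38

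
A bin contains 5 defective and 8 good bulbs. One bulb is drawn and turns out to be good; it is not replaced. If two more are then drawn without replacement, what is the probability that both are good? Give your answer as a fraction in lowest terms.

With the first bulb removed, 7 good remain out of 12.
P = 7/12 × 6/11 = 42/132 = 7/22.

7/22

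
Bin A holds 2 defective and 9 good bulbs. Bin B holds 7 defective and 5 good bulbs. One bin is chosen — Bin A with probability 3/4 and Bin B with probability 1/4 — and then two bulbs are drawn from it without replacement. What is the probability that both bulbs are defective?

41/440

From Bin A: P(both defective) = (2/11)(1/10) = 1/55.
From Bin B: P(both defective) = (7/12)(6/11) = 7/22.
Total probability = (3/4)(1/55) + (1/4)(7/22) = 41/440.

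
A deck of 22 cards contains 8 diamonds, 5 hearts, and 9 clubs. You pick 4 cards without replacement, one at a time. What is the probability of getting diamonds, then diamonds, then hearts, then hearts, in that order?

Each draw changes the counts, so multiply the conditional probabilities along the sequence:
P = 8/22 × 7/21 × 5/20 × 4/19 = 1120/175560 = 4/627.

4/627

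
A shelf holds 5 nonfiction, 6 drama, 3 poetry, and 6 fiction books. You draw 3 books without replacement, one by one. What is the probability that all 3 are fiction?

1/57

P(all fiction) = 6/20 × 5/19 × 4/18 = 120/6840 = 1/57.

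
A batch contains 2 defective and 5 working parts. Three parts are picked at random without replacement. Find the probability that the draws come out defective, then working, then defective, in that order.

Each draw changes the counts, so multiply the conditional probabilities along the sequence:
P = 2/7 × 5/6 × 1/5 = 10/210 = 1/21.

1/21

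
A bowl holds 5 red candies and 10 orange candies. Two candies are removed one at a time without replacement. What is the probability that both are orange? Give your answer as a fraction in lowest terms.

P(every draw is orange) = 10/15 × 9/14 = 90/210 = 3/7.

3/7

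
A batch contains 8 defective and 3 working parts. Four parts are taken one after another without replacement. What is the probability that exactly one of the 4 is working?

One ordering (working drawn first) has probability 3/11 × 8/10 × 7/9 × 6/8 = 1008/7920 = 7/55.
There are C(4,1) = 4 such orderings, each equally likely, so P = 4 × 7/55 = 28/55.

28/55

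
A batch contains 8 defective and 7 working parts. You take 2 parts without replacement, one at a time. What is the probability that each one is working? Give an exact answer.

P(every draw is working) = 7/15 × 6/14 = 42/210 = 1/5.

1/5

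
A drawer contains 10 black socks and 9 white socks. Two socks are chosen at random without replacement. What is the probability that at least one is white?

P(no white) = 10/19 × 9/18 = 90/342 = 5/19.
P(at least one) = 1 − 5/19 = 14/19.

14/19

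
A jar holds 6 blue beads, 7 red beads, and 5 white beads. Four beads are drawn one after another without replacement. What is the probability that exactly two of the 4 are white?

One ordering (white drawn first) has probability 5/18 × 4/17 × 13/16 × 12/15 = 3120/73440 = 13/306.
There are C(4,2) = 6 such orderings, each equally likely, so P = 6 × 13/306 = 13/51.

13/51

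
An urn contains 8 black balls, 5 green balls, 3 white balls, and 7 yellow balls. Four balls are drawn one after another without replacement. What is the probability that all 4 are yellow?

1/253

P(every draw is yellow) = 7/23 × 6/22 × 5/21 × 4/20 = 840/212520 = 1/253.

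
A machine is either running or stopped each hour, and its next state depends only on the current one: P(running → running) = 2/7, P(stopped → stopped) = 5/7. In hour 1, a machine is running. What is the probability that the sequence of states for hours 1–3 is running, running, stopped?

Hour 1 is given. For each transition, use the conditional probability from the current state:
P(running | running) = 2/7; P(stopped | running) = 5/7.
P = 2/7 × 5/7 = 10/49.

10/49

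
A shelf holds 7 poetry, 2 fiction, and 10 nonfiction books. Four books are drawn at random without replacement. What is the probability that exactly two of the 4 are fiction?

One ordering (fiction drawn first) has probability 2/19 × 1/18 × 17/17 × 16/16 = 544/93024 = 1/171.
There are C(4,2) = 6 such orderings, each equally likely, so P = 6 × 1/171 = 2/57.

2/57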